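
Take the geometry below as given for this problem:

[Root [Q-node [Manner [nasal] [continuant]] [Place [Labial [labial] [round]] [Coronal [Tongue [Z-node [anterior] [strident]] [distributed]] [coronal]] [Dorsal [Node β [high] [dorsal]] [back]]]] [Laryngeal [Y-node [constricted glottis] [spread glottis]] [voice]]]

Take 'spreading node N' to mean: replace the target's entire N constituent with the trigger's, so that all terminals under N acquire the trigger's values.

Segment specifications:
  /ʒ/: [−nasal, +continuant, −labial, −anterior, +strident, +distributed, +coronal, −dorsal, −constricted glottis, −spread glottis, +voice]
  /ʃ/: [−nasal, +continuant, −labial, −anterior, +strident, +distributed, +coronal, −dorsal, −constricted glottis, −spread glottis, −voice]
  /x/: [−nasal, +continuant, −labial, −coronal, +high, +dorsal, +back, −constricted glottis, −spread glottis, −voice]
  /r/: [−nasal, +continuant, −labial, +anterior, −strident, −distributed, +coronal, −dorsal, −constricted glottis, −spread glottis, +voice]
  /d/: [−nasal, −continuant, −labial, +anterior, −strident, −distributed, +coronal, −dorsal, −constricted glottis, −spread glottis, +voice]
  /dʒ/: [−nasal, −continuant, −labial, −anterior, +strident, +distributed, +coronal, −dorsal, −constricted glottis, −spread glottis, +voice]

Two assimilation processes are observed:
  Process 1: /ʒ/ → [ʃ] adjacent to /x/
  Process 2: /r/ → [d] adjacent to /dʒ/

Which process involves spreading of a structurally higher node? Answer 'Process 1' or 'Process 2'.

Process 1

Process 1: the feature that changes is [voice]; the minimal node is [voice] (depth 2).
In Process 2, [continuant] changes, so the minimal spreading node is [continuant] at depth 3.
[voice] (depth 2) sits above [continuant] (depth 3), making Process 1 the one with the higher spreading node.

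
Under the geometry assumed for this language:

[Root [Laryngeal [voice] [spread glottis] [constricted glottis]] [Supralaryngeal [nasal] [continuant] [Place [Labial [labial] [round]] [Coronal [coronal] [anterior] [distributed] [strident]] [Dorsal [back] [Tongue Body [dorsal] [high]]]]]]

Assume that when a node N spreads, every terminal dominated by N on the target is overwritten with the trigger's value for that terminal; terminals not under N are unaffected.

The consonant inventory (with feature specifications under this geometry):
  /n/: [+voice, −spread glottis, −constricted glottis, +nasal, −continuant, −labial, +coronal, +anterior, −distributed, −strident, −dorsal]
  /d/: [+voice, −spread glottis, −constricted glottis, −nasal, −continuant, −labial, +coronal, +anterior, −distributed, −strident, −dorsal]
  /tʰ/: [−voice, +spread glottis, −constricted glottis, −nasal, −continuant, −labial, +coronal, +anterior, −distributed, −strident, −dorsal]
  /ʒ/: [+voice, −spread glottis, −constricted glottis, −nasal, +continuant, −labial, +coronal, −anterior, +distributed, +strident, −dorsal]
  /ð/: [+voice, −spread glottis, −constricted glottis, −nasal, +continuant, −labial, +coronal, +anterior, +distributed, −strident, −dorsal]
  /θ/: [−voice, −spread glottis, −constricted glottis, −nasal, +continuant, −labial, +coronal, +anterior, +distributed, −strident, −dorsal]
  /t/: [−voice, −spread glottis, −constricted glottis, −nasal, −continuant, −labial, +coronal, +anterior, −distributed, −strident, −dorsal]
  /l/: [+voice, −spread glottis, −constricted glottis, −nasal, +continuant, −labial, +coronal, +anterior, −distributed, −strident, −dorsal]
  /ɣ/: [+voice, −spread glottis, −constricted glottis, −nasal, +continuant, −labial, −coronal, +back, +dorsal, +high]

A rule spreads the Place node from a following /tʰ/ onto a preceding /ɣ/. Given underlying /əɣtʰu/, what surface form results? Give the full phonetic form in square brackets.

The Place node dominates the terminals [labial], [round], [coronal], [anterior], [distributed], [strident], [back], [dorsal], [high].
After delinking /ɣ/'s Place and linking /tʰ/'s, the affected terminals become [−labial], [+coronal], [+anterior], [−distributed], [−strident], [−dorsal]; [voice], [spread glottis], [constricted glottis], … (outside Place) are retained from /ɣ/.
This feature bundle is that of [l], so /əɣtʰu/ surfaces as [əltʰu].

[əltʰu]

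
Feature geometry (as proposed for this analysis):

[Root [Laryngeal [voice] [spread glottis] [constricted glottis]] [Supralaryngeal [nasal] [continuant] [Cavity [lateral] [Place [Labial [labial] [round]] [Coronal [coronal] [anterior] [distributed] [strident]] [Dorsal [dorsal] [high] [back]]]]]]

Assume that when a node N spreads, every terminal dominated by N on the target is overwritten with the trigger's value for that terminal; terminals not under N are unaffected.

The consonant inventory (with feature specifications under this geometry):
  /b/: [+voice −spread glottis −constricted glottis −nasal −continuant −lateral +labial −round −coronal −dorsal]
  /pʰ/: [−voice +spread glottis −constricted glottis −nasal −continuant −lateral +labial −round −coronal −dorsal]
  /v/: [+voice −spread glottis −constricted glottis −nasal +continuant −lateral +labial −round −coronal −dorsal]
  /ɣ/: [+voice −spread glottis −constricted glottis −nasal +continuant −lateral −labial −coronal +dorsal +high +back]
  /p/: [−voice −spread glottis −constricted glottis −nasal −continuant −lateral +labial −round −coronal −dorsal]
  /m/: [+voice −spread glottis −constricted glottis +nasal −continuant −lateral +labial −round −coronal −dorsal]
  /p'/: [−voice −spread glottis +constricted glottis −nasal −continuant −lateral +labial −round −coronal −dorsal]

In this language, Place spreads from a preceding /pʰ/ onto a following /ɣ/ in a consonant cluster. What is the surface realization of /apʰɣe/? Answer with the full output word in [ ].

[apʰve]

Terminals under Place in this geometry: [labial], [round], [coronal], [anterior], [distributed], [strident], [dorsal], [high], [back].
Spreading Place from /pʰ/ onto /ɣ/ replaces those values with /pʰ/'s: [+labial], [−round], [−coronal], [−dorsal]. Features outside Place ([voice], [spread glottis], [constricted glottis], …) stay as in /ɣ/.
The resulting bundle matches /v/ in the inventory; substituting it for /ɣ/ gives [apʰve].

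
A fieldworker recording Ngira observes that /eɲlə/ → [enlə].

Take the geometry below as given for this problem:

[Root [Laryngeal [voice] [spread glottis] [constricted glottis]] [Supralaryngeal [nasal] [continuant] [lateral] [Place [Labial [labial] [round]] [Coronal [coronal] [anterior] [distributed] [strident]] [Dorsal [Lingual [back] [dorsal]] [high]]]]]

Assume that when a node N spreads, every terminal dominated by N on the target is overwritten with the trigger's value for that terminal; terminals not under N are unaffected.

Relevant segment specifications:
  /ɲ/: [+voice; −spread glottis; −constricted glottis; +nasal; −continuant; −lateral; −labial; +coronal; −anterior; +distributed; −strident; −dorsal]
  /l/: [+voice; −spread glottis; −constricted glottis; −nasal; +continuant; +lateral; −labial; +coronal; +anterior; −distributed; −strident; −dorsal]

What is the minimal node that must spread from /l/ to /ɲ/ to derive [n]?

Coronal

Comparing /ɲ/ with its surface form [n], the features that change are [anterior], [distributed].
These terminals are all dominated by Coronal, and no proper subconstituent of Coronal covers them all; Coronal is their lowest common ancestor.
If Coronal spreads, every terminal under it takes /l/'s value, producing [n] as observed.
Features on which the two segments disagree outside Coronal, such as [nasal], [continuant], are unchanged — nothing dominating them spread, and Coronal is the minimal sufficient constituent.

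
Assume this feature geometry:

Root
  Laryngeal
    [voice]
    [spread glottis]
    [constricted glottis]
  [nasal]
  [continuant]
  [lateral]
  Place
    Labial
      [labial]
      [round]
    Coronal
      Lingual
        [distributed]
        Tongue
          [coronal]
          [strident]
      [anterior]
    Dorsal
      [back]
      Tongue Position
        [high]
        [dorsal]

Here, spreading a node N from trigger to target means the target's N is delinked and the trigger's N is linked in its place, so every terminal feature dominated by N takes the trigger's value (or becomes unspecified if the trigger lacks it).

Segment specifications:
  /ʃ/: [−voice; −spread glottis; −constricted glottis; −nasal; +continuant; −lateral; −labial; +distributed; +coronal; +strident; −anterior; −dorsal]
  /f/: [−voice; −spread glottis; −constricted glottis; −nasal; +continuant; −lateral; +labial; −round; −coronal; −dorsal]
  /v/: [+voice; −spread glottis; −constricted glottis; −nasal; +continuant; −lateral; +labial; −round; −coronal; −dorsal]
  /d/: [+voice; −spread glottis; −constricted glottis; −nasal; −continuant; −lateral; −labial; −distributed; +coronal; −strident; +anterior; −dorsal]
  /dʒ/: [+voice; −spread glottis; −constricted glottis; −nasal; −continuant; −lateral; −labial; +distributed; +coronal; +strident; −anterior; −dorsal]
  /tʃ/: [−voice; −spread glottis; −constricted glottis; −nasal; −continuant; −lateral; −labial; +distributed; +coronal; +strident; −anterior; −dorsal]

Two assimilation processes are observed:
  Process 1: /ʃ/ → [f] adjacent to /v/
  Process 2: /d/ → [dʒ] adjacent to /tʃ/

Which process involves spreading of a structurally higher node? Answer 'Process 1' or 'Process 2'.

Process 1 alters [labial], [round], [coronal], [anterior], [distributed], [strident]; the lowest common ancestor is Place (depth 1 from Root).
Process 2: the features that change are [anterior], [distributed], [strident]; the minimal node is Coronal (depth 2).
Place (depth 1) sits above Coronal (depth 2), making Process 1 the one with the higher spreading node.

Process 1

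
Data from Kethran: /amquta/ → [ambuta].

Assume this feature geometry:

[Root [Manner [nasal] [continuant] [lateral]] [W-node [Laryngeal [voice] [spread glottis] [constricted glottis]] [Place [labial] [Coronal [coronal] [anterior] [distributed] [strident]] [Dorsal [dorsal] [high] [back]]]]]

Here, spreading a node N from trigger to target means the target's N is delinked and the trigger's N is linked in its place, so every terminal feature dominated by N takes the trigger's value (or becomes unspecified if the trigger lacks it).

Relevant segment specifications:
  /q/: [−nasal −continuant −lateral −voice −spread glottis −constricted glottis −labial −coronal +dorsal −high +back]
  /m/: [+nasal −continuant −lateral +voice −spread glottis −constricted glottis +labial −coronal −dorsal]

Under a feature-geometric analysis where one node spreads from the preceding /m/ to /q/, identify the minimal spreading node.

W-node

Feature comparison: [voice], [labial], [dorsal], [high], [back] differ between /q/ and [b]; the remaining terminals match.
These terminals are all dominated by W-node, and no proper subconstituent of W-node covers them all; W-node is their lowest common ancestor.
If W-node spreads, every terminal under it takes /m/'s value, producing [b] as observed.
[nasal] — on which /m/ differs from /q/ — is unchanged, so Root cannot have spread; the constituent is no larger than W-node.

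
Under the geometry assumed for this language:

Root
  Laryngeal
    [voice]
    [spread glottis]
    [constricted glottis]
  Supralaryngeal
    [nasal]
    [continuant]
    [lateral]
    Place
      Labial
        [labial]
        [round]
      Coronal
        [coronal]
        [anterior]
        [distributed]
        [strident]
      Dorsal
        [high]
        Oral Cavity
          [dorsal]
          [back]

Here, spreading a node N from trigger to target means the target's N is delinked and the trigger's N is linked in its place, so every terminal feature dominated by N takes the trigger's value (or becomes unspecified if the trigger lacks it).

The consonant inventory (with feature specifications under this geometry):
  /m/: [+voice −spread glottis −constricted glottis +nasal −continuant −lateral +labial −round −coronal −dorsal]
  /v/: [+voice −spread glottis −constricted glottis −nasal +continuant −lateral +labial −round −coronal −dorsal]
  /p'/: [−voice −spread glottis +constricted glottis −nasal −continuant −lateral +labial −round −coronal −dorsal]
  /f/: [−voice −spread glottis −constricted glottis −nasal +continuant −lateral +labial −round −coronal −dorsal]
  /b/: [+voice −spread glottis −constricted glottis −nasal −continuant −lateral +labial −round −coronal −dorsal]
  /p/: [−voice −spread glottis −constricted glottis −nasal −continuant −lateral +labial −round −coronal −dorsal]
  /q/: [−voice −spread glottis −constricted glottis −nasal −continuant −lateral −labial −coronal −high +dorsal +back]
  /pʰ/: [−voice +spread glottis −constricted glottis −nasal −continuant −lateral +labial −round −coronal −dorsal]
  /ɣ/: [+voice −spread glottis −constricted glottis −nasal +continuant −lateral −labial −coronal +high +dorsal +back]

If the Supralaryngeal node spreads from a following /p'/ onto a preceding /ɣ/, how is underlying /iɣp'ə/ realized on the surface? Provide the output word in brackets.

[ibp'ə]

Terminals under Supralaryngeal in this geometry: [nasal], [continuant], [lateral], [labial], [round], [coronal], [anterior], [distributed], [strident], [high], [dorsal], [back].
The target acquires /p'/'s values for everything under Supralaryngeal — [−nasal], [−continuant], [−lateral], [+labial], [−round], [−coronal], [−dorsal] — while keeping its own [voice], [spread glottis], [constricted glottis].
Among the inventory, only /b/ has exactly this specification, giving the surface form [ibp'ə].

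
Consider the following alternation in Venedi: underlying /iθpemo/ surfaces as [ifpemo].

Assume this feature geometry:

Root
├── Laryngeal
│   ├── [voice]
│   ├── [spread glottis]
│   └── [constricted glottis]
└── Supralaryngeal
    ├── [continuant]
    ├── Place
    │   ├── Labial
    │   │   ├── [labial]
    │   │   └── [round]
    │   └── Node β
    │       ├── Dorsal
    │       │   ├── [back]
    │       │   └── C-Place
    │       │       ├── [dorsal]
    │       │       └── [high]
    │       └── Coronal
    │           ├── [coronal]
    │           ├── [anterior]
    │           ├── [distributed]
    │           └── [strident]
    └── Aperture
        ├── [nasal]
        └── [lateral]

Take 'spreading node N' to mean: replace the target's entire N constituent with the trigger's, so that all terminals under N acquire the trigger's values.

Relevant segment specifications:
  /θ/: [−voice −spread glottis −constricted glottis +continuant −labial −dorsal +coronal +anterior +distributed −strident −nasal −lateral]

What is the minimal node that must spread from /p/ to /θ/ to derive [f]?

Place

The alternation /θ/ → [f] changes [labial], [round], [coronal], [anterior], [distributed], [strident] and nothing else.
In this geometry the lowest node dominating all of them is Place: every daughter of Place dominates only a proper subset, so no lower node suffices.
Delinking /θ/'s Place and associating /p/'s Place gives precisely the feature bundle of [f].
[continuant] — on which /p/ differs from /θ/ — is unchanged, so neither Supralaryngeal nor anything higher can have spread; the constituent is no larger than Place.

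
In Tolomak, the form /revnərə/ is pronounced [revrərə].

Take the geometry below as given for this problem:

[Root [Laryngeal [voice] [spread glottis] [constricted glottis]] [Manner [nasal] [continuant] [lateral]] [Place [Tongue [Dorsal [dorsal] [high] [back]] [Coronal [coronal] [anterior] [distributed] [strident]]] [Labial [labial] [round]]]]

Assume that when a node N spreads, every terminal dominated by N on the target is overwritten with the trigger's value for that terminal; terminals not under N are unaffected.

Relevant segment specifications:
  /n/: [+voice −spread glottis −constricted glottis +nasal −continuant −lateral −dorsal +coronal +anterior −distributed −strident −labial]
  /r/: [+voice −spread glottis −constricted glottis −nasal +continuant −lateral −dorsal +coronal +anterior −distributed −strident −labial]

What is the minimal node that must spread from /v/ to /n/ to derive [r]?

/n/ and [r] differ in [nasal], [continuant]; every other specified feature is identical.
In this geometry the lowest node dominating all of them is Manner: every daughter of Manner dominates only a proper subset, so no lower node suffices.
If Manner spreads, every terminal under it takes /v/'s value, producing [r] as observed.
Had Root spread, [labial], [coronal] would have taken /v/'s values; they stay as in /n/, confirming the spreading constituent is exactly Manner.

Manner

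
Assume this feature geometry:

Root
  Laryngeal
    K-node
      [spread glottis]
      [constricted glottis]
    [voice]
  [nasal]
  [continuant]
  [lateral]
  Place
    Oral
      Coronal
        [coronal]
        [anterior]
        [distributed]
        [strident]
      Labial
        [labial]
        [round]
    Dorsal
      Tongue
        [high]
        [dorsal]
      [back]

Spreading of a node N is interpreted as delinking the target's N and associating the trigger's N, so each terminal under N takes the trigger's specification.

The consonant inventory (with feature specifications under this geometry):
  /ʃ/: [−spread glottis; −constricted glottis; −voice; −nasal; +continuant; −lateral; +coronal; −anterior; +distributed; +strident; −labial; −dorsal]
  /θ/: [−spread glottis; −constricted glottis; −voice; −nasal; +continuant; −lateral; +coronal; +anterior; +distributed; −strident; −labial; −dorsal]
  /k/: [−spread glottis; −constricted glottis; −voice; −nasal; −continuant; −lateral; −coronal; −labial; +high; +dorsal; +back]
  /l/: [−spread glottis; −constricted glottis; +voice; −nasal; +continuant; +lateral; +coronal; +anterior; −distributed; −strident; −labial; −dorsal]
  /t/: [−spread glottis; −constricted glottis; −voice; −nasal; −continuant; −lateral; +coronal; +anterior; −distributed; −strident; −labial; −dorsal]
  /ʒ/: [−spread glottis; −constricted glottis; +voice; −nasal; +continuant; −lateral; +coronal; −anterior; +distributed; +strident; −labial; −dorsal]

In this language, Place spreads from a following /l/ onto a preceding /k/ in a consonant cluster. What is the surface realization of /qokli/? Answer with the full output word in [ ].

[qotli]

Place immediately or transitively dominates [coronal], [anterior], [distributed], [strident], [labial], [round], [high], [dorsal], [back].
Spreading Place from /l/ onto /k/ replaces those values with /l/'s: [+coronal], [+anterior], [−distributed], [−strident], [−labial], [−dorsal]. Features outside Place ([spread glottis], [constricted glottis], [voice], …) stay as in /k/.
Among the inventory, only /t/ has exactly this specification, giving the surface form [qotli].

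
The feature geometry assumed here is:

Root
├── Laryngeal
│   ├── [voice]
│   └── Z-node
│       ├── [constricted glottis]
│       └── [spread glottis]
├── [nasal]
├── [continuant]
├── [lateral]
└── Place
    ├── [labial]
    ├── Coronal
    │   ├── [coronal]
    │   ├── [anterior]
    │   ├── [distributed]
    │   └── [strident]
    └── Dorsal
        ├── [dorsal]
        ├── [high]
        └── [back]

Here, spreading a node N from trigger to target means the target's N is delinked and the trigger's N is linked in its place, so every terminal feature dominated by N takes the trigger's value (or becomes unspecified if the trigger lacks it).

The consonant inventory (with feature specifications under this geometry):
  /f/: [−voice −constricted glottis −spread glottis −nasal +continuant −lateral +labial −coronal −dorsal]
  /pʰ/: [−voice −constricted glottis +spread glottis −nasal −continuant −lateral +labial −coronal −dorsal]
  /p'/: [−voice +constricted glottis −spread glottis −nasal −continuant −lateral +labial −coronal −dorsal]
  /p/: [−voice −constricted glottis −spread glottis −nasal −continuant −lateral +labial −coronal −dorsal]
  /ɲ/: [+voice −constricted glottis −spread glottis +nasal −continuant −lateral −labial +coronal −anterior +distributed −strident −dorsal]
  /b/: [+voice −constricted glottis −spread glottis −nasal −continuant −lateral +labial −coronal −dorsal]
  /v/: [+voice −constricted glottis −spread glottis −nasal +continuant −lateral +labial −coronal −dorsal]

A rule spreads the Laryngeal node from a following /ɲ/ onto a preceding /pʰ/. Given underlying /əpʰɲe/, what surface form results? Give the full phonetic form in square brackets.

Terminals under Laryngeal in this geometry: [voice], [constricted glottis], [spread glottis].
The target acquires /ɲ/'s values for everything under Laryngeal — [+voice], [−constricted glottis], [−spread glottis] — while keeping its own [nasal], [continuant], [lateral], ….
The resulting bundle matches /b/ in the inventory; substituting it for /pʰ/ gives [əbɲe].

[əbɲe]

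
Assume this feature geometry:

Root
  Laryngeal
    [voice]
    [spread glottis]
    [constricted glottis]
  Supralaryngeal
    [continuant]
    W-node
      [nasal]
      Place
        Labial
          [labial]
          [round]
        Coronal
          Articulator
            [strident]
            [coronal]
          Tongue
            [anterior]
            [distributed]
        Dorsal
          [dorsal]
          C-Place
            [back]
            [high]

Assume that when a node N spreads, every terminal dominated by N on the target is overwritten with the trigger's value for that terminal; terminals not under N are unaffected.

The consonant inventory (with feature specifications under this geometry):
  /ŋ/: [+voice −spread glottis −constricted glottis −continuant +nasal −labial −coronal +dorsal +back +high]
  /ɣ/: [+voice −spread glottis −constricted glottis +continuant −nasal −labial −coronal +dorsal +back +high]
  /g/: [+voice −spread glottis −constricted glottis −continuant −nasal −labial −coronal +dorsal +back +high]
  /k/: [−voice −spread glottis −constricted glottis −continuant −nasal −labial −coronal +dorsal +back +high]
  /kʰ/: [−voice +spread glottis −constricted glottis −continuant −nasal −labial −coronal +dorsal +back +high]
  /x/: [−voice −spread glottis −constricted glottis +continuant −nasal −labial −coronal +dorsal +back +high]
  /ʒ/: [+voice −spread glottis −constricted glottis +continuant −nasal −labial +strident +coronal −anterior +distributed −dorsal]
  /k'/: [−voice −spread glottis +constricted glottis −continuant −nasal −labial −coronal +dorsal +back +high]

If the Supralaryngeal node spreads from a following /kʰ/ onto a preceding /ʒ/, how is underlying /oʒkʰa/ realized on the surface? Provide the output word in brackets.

Terminals under Supralaryngeal in this geometry: [continuant], [nasal], [labial], [round], [strident], [coronal], [anterior], [distributed], [dorsal], [back], [high].
After delinking /ʒ/'s Supralaryngeal and linking /kʰ/'s, the affected terminals become [−continuant], [−nasal], [−labial], [−coronal], [+dorsal], [+back], [+high]; [voice], [spread glottis], [constricted glottis] (outside Supralaryngeal) are retained from /ʒ/.
This feature bundle is that of [g], so /oʒkʰa/ surfaces as [ogkʰa].

[ogkʰa]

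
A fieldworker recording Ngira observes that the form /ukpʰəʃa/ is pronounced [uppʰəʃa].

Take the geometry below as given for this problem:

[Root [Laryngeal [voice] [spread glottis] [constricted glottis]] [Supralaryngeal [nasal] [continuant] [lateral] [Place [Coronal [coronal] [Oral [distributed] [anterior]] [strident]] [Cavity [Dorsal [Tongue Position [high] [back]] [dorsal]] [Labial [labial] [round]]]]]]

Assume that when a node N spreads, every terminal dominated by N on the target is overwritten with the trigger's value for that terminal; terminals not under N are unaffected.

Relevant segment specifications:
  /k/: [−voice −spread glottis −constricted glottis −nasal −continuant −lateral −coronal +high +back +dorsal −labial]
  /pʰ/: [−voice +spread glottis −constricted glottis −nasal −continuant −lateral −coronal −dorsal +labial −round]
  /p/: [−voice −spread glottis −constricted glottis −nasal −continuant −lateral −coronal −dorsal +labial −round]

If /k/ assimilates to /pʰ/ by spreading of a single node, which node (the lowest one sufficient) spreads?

Cavity

Feature comparison: [labial], [round], [dorsal], [high], [back] differ between /k/ and [p]; the remaining terminals match.
In this geometry the lowest node dominating all of them is Cavity: every daughter of Cavity dominates only a proper subset, so no lower node suffices.
Delinking /k/'s Cavity and associating /pʰ/'s Cavity gives precisely the feature bundle of [p].
[spread glottis] stays as in /k/ although /pʰ/ differs there, so no node dominating it spread; among the remaining candidates Cavity is the lowest that derives the output.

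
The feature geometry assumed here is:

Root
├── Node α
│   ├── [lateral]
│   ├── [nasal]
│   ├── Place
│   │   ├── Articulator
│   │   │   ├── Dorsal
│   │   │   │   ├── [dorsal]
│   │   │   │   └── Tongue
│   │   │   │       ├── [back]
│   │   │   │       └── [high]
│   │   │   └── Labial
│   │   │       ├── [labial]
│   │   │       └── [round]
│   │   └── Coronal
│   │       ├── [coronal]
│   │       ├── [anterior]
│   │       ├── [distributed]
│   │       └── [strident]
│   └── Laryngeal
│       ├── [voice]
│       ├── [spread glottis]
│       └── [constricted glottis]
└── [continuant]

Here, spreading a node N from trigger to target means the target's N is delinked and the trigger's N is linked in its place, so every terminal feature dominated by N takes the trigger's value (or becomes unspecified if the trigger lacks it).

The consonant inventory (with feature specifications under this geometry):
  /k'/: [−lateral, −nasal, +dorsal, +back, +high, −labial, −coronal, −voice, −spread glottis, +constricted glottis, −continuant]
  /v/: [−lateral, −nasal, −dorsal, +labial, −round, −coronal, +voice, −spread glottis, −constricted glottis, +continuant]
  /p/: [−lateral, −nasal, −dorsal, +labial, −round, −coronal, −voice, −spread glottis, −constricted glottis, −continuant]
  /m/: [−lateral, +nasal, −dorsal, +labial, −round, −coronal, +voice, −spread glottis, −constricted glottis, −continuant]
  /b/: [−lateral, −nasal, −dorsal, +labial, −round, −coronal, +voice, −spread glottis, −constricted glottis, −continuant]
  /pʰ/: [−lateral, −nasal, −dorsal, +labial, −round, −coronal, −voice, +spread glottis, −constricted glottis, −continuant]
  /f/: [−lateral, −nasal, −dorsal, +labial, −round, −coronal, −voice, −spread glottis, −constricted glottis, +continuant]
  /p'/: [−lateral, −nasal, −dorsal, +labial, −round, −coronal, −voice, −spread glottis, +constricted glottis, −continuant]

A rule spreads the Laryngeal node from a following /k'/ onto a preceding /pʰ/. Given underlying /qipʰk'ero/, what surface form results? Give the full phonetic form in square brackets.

Terminals under Laryngeal in this geometry: [voice], [spread glottis], [constricted glottis].
Spreading Laryngeal from /k'/ onto /pʰ/ replaces those values with /k'/'s: [−voice], [−spread glottis], [+constricted glottis]. Features outside Laryngeal ([lateral], [nasal], [dorsal], …) stay as in /pʰ/.
The resulting bundle matches /p'/ in the inventory; substituting it for /pʰ/ gives [qip'k'ero].

[qip'k'ero]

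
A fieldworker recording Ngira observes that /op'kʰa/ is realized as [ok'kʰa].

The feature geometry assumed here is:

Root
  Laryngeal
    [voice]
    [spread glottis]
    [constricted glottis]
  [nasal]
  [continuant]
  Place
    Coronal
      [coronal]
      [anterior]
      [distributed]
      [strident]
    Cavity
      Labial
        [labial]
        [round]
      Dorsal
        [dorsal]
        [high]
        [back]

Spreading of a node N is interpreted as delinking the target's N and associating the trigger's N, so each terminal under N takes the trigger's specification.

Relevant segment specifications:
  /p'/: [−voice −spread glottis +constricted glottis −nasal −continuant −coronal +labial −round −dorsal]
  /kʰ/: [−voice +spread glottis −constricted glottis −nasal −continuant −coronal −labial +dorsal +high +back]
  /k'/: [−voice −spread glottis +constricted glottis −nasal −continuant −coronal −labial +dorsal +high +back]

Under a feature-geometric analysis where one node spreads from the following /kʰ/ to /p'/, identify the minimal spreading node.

Cavity

/p'/ and [k'] differ in [labial], [round], [dorsal], [high], [back]; every other specified feature is identical.
Tracing each changed feature up the tree, the paths first meet at Cavity; any lower node misses at least one of them.
If Cavity spreads, every terminal under it takes /kʰ/'s value, producing [k'] as observed.
[constricted glottis], [spread glottis] stay as in /p'/ although /kʰ/ differs there, so no node dominating them spread; among the remaining candidates Cavity is the lowest that derives the output.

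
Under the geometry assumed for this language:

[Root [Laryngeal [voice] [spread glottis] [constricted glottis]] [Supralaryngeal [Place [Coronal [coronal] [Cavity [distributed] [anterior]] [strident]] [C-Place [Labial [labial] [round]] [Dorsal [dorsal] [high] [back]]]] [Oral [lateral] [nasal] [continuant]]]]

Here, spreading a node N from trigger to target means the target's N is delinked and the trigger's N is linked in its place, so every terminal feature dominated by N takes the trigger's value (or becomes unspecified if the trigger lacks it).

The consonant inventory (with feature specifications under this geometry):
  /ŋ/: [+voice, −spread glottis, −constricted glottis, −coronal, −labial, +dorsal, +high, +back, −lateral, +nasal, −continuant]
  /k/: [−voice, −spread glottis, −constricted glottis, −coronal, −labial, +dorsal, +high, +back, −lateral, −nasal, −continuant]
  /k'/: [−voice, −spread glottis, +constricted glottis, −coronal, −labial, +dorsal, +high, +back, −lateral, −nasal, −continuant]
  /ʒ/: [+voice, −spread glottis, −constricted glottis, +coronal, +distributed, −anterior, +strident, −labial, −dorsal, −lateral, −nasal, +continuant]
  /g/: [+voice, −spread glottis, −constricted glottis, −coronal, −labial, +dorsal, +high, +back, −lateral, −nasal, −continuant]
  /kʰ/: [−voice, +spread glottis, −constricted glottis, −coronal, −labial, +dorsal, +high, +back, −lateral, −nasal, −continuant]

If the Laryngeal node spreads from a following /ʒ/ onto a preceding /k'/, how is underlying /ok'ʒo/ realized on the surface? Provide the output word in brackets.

[ogʒo]

Laryngeal immediately or transitively dominates [voice], [spread glottis], [constricted glottis].
Spreading Laryngeal from /ʒ/ onto /k'/ replaces those values with /ʒ/'s: [+voice], [−spread glottis], [−constricted glottis]. Features outside Laryngeal ([coronal], [labial], [dorsal], …) stay as in /k'/.
The resulting bundle matches /g/ in the inventory; substituting it for /k'/ gives [ogʒo].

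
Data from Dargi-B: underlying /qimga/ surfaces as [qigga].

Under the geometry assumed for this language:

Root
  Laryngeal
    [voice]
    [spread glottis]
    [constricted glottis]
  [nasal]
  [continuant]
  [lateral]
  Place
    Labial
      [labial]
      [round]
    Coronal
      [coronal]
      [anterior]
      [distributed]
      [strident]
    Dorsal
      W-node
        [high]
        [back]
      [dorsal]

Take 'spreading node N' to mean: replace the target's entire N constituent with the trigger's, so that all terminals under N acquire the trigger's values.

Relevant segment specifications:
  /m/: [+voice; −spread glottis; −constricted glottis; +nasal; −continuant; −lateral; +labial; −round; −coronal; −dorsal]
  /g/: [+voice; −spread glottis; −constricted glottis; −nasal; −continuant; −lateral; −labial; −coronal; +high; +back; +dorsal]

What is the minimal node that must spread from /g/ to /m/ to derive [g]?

Root

/m/ and [g] differ in [nasal], [labial], [round], [dorsal], [high], [back]; every other specified feature is identical.
The smallest constituent containing every changed terminal is Root — each of its daughters lacks at least one of the affected features.
Spreading Root from /g/ overwrites each of those terminals with /g/'s values, yielding exactly [g].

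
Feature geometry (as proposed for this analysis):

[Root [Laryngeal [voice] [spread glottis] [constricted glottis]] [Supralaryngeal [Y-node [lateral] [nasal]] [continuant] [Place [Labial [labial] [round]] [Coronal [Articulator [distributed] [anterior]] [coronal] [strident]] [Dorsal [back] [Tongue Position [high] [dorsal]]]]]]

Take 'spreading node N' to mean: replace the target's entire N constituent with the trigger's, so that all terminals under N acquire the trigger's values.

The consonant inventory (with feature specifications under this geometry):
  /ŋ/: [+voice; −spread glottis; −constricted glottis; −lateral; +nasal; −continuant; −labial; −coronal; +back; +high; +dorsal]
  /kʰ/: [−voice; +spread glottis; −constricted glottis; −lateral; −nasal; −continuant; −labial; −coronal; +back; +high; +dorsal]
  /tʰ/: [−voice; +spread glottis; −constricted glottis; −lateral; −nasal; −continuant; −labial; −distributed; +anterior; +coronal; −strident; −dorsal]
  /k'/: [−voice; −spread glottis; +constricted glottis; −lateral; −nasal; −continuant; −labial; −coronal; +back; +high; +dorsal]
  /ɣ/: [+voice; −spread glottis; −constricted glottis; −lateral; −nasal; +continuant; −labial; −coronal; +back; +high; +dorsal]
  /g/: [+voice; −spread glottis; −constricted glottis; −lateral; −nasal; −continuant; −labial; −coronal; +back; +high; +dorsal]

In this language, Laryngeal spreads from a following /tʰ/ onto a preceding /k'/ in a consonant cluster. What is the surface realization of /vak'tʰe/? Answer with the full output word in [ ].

[vakʰtʰe]

Terminals under Laryngeal in this geometry: [voice], [spread glottis], [constricted glottis].
Spreading Laryngeal from /tʰ/ onto /k'/ replaces those values with /tʰ/'s: [−voice], [+spread glottis], [−constricted glottis]. Features outside Laryngeal ([lateral], [nasal], [continuant], …) stay as in /k'/.
This feature bundle is that of [kʰ], so /vak'tʰe/ surfaces as [vakʰtʰe].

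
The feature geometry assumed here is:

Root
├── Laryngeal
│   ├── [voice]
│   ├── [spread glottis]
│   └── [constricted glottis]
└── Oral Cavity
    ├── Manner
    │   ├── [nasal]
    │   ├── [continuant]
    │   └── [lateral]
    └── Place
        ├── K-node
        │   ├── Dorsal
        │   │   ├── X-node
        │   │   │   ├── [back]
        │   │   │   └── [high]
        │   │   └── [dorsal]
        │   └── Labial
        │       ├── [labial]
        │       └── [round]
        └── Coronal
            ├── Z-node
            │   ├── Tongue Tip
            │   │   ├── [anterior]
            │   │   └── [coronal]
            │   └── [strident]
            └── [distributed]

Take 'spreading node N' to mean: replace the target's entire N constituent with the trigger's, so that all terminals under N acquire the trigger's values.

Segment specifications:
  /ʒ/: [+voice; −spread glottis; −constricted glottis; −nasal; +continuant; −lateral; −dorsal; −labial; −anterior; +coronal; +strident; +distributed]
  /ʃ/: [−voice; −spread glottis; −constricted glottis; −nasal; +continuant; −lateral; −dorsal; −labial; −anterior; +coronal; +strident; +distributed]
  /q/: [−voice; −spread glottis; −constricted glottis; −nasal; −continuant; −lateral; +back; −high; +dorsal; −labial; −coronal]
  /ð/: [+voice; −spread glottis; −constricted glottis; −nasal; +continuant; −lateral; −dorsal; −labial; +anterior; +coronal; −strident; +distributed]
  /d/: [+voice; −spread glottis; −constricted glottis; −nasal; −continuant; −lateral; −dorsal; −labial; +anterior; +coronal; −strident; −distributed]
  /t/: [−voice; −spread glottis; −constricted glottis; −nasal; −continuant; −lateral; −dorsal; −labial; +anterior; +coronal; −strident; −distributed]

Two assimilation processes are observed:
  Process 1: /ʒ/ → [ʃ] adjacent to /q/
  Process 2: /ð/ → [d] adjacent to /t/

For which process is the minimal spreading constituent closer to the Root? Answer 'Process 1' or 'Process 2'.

In Process 1, [voice] changes, so the minimal spreading node is [voice] at depth 2.
Process 2 alters [continuant], [distributed]; the lowest common ancestor is Oral Cavity (depth 1 from Root).
Oral Cavity is closer to Root than [voice], so Process 2 spreads the higher node.

Process 2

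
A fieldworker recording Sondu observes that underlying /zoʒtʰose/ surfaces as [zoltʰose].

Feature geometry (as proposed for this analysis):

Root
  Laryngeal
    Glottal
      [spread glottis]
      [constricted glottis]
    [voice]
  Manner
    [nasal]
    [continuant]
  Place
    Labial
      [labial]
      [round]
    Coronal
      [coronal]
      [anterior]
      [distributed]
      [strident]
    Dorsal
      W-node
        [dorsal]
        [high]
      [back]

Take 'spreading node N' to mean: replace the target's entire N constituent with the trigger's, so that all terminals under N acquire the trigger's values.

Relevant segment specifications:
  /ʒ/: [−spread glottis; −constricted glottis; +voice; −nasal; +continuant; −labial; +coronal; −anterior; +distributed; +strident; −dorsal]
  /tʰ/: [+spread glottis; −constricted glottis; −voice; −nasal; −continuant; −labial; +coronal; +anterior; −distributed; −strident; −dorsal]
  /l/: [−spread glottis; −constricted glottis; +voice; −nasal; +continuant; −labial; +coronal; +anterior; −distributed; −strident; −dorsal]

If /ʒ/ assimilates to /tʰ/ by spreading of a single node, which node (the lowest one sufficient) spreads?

Coronal

Feature comparison: [anterior], [distributed], [strident] differ between /ʒ/ and [l]; the remaining terminals match.
The smallest constituent containing every changed terminal is Coronal — each of its daughters lacks at least one of the affected features.
If Coronal spreads, every terminal under it takes /tʰ/'s value, producing [l] as observed.
[spread glottis], [continuant] stay as in /ʒ/ although /tʰ/ differs there, so no node dominating them spread; among the remaining candidates Coronal is the lowest that derives the output.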